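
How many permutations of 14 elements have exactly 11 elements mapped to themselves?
Choose the 11 fixed points C(14,11) = 364, derange the rest: !3 = Σ_{j=0}^{3} (-1)^j·3!/j! = 6 - 6 + 3 - 1 = 2. Product = 364 × 2 = 728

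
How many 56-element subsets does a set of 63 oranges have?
C(63,56) = 63!/(56!×7!) = 553270671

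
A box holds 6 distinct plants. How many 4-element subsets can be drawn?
C(6,4) = 6!/(4!×2!) = 15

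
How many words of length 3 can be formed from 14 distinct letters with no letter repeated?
P(14,3) = 14!/(14-3)! = 2184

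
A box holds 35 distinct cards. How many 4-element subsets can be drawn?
C(35,4) = 35!/(4!×31!) = 52360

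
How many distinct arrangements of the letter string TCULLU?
6! / (2! × 2! × 1! × 1!) = 180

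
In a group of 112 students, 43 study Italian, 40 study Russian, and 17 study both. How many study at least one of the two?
|A∪B| = |A| + |B| - |A∩B| = 43 + 40 - 17 = 66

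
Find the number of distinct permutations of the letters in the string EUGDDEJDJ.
9! / (3! × 1! × 2! × 1! × 2!) = 15120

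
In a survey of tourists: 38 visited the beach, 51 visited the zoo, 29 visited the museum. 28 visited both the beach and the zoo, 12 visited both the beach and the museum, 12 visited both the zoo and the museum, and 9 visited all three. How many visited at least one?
|A∪B∪C| = 38+51+29-28-12-12+9 = 75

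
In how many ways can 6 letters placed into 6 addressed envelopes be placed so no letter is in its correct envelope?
!6 = Σ_{j=0}^{6} (-1)^j·6!/j! = 720 - 720 + 360 - 120 + 30 - 6 + 1 = 265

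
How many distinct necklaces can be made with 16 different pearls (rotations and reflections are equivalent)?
(16-1)!/2 = 1307674368000/2 = 653837184000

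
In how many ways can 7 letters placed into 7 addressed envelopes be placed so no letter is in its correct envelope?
!7 = Σ_{j=0}^{7} (-1)^j·7!/j! = 5040 - 5040 + 2520 - 840 + 210 - 42 + 7 - 1 = 1854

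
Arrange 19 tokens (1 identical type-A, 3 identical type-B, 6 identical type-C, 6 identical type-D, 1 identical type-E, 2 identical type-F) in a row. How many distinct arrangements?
19! / (1! × 3! × 6! × 6! × 1! × 2!) = 19554575040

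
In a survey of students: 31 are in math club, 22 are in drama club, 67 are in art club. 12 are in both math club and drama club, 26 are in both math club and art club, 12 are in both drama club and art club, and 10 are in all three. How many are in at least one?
|A∪B∪C| = 31+22+67-12-26-12+10 = 80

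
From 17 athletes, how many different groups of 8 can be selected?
C(17,8) = 17!/(8!×9!) = 24310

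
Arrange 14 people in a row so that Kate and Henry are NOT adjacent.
Total - adjacent = 14! - (14-1)!×2 = 87178291200 - 12454041600 = 74724249600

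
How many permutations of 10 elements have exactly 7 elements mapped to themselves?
Choose the 7 fixed points C(10,7) = 120, derange the rest: !3 = Σ_{j=0}^{3} (-1)^j·3!/j! = 6 - 6 + 3 - 1 = 2. Product = 120 × 2 = 240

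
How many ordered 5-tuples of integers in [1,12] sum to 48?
Coefficient of x^48 in (x + x² + ... + x^12)^5. By inclusion-exclusion on dice exceeding 12: Σ_j (-1)^j C(5,j)·C(48-1-12j, 4) = C(5,0)·C(47,4) - C(5,1)·C(35,4) + C(5,2)·C(23,4) - C(5,3)·C(11,4) = 1·178365 - 5·52360 + 10·8855 - 10·330 = 1815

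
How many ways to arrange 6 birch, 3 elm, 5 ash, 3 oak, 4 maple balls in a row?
21! / (6! × 3! × 5! × 3! × 4!) = 684410126400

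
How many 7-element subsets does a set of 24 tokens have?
C(24,7) = 24!/(7!×17!) = 346104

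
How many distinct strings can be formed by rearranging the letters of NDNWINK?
7! / (1! × 1! × 1! × 1! × 3!) = 840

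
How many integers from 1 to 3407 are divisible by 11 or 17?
⌊3407/11⌋ + ⌊3407/17⌋ - ⌊3407/187⌋ = 309 + 200 - 18 = 491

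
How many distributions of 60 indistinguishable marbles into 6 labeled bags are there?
C(60+6-1, 6-1) = C(65, 5) = 8259888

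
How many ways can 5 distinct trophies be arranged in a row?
5! = 120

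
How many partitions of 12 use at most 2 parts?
By conjugation, equals partitions of 12 into parts ≤ 2. Let r_j(i) = number of partitions of i into parts ≤ j, for i = 0..12. r_1(i) = 1 for all i; r_j(i) = r_{j-1}(i) + r_j(i-j). Rows j = 2..2: ≤2: 1 1 2 2 3 3 4 4 5 5 6 6 7. r_2(12) = 7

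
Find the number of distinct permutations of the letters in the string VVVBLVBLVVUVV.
13! / (2! × 8! × 2! × 1!) = 38610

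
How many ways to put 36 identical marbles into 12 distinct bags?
C(36+12-1, 12-1) = C(47, 11) = 17417133617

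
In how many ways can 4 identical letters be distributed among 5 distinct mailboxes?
C(4+5-1, 5-1) = C(8, 4) = 70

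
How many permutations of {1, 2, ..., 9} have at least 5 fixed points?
Exactly j fixed points: C(9,j)·!(9-j); sum over j ≥ 5 (derangement numbers via !m = (m-1)·(!(m-1) + !(m-2)): !0..!4 = 1, 0, 1, 2, 9). Σ_{j=5}^{9} C(9,j)·!(9-j) = C(9,5)·!4 + C(9,6)·!3 + C(9,7)·!2 + C(9,8)·!1 + C(9,9)·!0 = 126·9 + 84·2 + 36·1 + 9·0 + 1·1 = 1339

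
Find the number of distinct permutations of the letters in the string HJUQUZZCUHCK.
12! / (1! × 2! × 1! × 1! × 2! × 2! × 3!) = 9979200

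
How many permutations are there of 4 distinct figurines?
4! = 24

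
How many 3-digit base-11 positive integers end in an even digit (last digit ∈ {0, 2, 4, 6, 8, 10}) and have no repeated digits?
Last∈{0,2,4,6,8,10}. Last=0: 90. Last nonzero: 5×9×P(9,1) = 405. Total = 495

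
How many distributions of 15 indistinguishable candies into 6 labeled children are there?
C(15+6-1, 6-1) = C(20, 5) = 15504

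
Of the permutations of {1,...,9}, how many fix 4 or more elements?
Exactly j fixed points: C(9,j)·!(9-j); sum over j ≥ 4 (derangement numbers via !m = (m-1)·(!(m-1) + !(m-2)): !0..!5 = 1, 0, 1, 2, 9, 44). Σ_{j=4}^{9} C(9,j)·!(9-j) = C(9,4)·!5 + C(9,5)·!4 + C(9,6)·!3 + C(9,7)·!2 + C(9,8)·!1 + C(9,9)·!0 = 126·44 + 126·9 + 84·2 + 36·1 + 9·0 + 1·1 = 6883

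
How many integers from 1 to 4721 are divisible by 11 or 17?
⌊4721/11⌋ + ⌊4721/17⌋ - ⌊4721/187⌋ = 429 + 277 - 25 = 681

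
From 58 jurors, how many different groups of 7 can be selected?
C(58,7) = 58!/(7!×51!) = 300674088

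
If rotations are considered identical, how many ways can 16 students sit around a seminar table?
Circular: fix one position, arrange the rest. (16-1)! = 1307674368000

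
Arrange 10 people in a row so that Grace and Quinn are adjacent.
Treat as block: (10-1)! × 2! = 362880 × 2 = 725760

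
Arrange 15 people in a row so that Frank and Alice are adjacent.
Treat as block: (15-1)! × 2! = 87178291200 × 2 = 174356582400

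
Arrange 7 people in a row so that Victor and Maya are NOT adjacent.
Total - adjacent = 7! - (7-1)!×2 = 5040 - 1440 = 3600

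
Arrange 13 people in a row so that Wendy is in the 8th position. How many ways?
Fix one position: (13-1)! = 479001600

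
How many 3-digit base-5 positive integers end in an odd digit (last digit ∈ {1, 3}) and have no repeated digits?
Last∈{1,3}. Last=0: 0. Last nonzero: 2×3×P(3,1) = 18. Total = 18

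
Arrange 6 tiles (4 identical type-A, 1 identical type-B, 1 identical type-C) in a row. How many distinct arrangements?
6! / (4! × 1! × 1!) = 30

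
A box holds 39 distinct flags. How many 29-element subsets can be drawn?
C(39,29) = 39!/(29!×10!) = 635745396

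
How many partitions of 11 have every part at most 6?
Let r_j(i) = number of partitions of i into parts ≤ j, for i = 0..11. r_1(i) = 1 for all i; r_j(i) = r_{j-1}(i) + r_j(i-j). Rows j = 2..6: ≤2: 1 1 2 2 3 3 4 4 5 5 6 6; ≤3: 1 1 2 3 4 5 7 8 10 12 14 16; ≤4: 1 1 2 3 5 6 9 11 15 18 23 27; ≤5: 1 1 2 3 5 7 10 13 18 23 30 37; ≤6: 1 1 2 3 5 7 11 14 20 26 35 44. r_6(11) = 44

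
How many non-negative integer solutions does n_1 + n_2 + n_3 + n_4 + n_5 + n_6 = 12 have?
C(12+6-1, 6-1) = C(17, 5) = 6188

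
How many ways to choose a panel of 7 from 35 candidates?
C(35,7) = 35!/(7!×28!) = 6724520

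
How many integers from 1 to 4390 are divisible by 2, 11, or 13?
⌊4390/2⌋+⌊4390/11⌋+⌊4390/13⌋ - ⌊4390/22⌋-⌊4390/26⌋-⌊4390/143⌋ + ⌊4390/286⌋ = 2195+399+337 - 199-168-30 + 15 = 2549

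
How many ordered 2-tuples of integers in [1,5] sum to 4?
Coefficient of x^4 in (x + x² + ... + x^5)^2. By inclusion-exclusion on dice exceeding 5: Σ_j (-1)^j C(2,j)·C(4-1-5j, 1) = C(2,0)·C(3,1) = 1·3 = 3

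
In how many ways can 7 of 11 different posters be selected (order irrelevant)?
C(11,7) = 11!/(7!×4!) = 330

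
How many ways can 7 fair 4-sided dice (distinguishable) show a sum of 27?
Coefficient of x^27 in (x + x² + ... + x^4)^7. By inclusion-exclusion on dice exceeding 4: Σ_j (-1)^j C(7,j)·C(27-1-4j, 6) = C(7,0)·C(26,6) - C(7,1)·C(22,6) + C(7,2)·C(18,6) - C(7,3)·C(14,6) + C(7,4)·C(10,6) - C(7,5)·C(6,6) = 1·230230 - 7·74613 + 21·18564 - 35·3003 + 35·210 - 21·1 = 7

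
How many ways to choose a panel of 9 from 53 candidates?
C(53,9) = 53!/(9!×44!) = 4431613550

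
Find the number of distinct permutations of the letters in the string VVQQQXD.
7! / (1! × 1! × 2! × 3!) = 420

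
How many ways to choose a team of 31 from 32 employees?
C(32,31) = 32!/(31!×1!) = 32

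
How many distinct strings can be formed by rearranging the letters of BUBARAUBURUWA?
13! / (3! × 2! × 1! × 4! × 3!) = 3603600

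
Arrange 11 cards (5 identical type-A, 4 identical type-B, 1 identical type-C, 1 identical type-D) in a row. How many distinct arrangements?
11! / (5! × 4! × 1! × 1!) = 13860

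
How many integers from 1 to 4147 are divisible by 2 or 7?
⌊4147/2⌋ + ⌊4147/7⌋ - ⌊4147/14⌋ = 2073 + 592 - 296 = 2369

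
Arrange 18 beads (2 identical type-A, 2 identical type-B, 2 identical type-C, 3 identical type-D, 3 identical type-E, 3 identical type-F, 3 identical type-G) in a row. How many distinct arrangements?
18! / (2! × 2! × 2! × 3! × 3! × 3! × 3!) = 617512896000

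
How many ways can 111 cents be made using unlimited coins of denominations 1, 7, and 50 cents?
Coefficient of x^111 in 1/(1-x^1) · 1/(1-x^7) · 1/(1-x^50). Case on j = number of 50-cent coins (j = 0..2); remainder r = 111 - 50j is made from {1,7} in ⌊r/7⌋+1 ways. r = 111, 61, 11 → 16 + 9 + 2 = 27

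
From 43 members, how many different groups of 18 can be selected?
C(43,18) = 43!/(18!×25!) = 608359048206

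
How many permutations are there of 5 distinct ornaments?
5! = 120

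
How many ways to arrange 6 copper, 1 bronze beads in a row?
7! / (6! × 1!) = 7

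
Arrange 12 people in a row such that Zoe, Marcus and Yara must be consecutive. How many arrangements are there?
Treat the 3 as one block: (12-3+1)! × 3! = 3628800 × 6 = 21772800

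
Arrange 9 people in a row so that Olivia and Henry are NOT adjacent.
Total - adjacent = 9! - (9-1)!×2 = 362880 - 80640 = 282240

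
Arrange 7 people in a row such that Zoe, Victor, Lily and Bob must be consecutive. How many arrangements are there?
Treat the 4 as one block: (7-4+1)! × 4! = 24 × 24 = 576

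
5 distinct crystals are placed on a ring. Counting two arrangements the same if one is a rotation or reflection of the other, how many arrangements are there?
(5-1)!/2 = 24/2 = 12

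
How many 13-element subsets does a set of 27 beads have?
C(27,13) = 27!/(13!×14!) = 20058300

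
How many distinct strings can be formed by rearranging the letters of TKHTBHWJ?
8! / (1! × 1! × 2! × 2! × 1! × 1!) = 10080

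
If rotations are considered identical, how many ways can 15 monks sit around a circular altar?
Circular: fix one position, arrange the rest. (15-1)! = 87178291200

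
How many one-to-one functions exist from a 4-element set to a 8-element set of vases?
P(8,4) = 8!/(8-4)! = 1680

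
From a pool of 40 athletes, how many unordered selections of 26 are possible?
C(40,26) = 40!/(26!×14!) = 23206929840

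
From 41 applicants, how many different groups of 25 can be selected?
C(41,25) = 41!/(25!×16!) = 103077446706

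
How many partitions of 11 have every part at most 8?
Let r_j(i) = number of partitions of i into parts ≤ j, for i = 0..11. r_1(i) = 1 for all i; r_j(i) = r_{j-1}(i) + r_j(i-j). Rows j = 2..8: ≤2: 1 1 2 2 3 3 4 4 5 5 6 6; ≤3: 1 1 2 3 4 5 7 8 10 12 14 16; ≤4: 1 1 2 3 5 6 9 11 15 18 23 27; ≤5: 1 1 2 3 5 7 10 13 18 23 30 37; ≤6: 1 1 2 3 5 7 11 14 20 26 35 44; ≤7: 1 1 2 3 5 7 11 15 21 28 38 49; ≤8: 1 1 2 3 5 7 11 15 22 29 40 52. r_8(11) = 52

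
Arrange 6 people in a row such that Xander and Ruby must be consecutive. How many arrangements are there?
Treat the 2 as one block: (6-2+1)! × 2! = 120 × 2 = 240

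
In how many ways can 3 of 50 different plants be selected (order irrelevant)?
C(50,3) = 50!/(3!×47!) = 19600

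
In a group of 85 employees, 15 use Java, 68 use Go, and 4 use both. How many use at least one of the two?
|A∪B| = |A| + |B| - |A∩B| = 15 + 68 - 4 = 79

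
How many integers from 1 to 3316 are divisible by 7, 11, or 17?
⌊3316/7⌋+⌊3316/11⌋+⌊3316/17⌋ - ⌊3316/77⌋-⌊3316/119⌋-⌊3316/187⌋ + ⌊3316/1309⌋ = 473+301+195 - 43-27-17 + 2 = 884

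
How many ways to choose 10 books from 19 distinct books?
C(19,10) = 19!/(10!×9!) = 92378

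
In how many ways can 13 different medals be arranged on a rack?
13! = 6227020800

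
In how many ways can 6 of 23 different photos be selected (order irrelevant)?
C(23,6) = 23!/(6!×17!) = 100947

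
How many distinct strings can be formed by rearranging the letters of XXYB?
4! / (1! × 2! × 1!) = 12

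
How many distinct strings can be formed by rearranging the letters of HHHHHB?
6! / (5! × 1!) = 6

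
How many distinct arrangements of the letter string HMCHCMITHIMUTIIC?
16! / (3! × 3! × 1! × 3! × 2! × 4!) = 2018016000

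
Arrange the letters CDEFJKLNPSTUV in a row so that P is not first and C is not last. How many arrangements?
By inclusion-exclusion: 13! - 2×(13-1)! + (13-2)! = 6227020800 - 958003200 + 39916800 = 5308934400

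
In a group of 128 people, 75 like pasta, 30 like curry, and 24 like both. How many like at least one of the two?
|A∪B| = |A| + |B| - |A∩B| = 75 + 30 - 24 = 81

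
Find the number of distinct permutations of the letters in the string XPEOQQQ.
7! / (1! × 1! × 1! × 3! × 1!) = 840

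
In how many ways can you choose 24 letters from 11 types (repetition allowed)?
C(24+11-1, 11-1) = C(34, 10) = 131128140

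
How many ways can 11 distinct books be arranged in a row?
11! = 39916800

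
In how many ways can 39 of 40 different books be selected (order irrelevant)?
C(40,39) = 40!/(39!×1!) = 40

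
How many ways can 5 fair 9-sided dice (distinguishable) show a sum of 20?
Coefficient of x^20 in (x + x² + ... + x^9)^5. By inclusion-exclusion on dice exceeding 9: Σ_j (-1)^j C(5,j)·C(20-1-9j, 4) = C(5,0)·C(19,4) - C(5,1)·C(10,4) = 1·3876 - 5·210 = 2826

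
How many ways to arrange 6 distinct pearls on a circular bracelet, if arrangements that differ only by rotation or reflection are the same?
(6-1)!/2 = 120/2 = 60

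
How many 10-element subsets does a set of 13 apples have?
C(13,10) = 13!/(10!×3!) = 286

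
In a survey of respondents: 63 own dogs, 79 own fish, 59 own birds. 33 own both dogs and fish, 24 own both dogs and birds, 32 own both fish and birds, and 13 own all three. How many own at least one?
|A∪B∪C| = 63+79+59-33-24-32+13 = 125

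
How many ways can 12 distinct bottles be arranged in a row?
12! = 479001600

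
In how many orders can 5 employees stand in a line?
5! = 120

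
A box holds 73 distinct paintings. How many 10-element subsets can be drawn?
C(73,10) = 73!/(10!×63!) = 621324937376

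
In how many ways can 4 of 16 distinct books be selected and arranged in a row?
P(16,4) = 16!/(16-4)! = 43680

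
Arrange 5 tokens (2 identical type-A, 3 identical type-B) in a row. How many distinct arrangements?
5! / (2! × 3!) = 10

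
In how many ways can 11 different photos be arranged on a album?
11! = 39916800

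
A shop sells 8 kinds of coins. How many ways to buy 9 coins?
C(9+8-1, 8-1) = C(16, 7) = 11440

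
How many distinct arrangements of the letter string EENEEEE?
7! / (1! × 6!) = 7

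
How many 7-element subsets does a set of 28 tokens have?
C(28,7) = 28!/(7!×21!) = 1184040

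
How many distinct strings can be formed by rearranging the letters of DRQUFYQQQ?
9! / (1! × 1! × 1! × 1! × 1! × 4!) = 15120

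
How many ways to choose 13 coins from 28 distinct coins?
C(28,13) = 28!/(13!×15!) = 37442160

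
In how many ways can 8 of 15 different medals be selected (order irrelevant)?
C(15,8) = 15!/(8!×7!) = 6435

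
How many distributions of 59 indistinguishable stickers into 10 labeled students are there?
C(59+10-1, 10-1) = C(68, 9) = 49280065120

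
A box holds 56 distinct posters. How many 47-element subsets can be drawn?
C(56,47) = 56!/(47!×9!) = 7575968400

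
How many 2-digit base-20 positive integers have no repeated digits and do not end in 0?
Last digit: 19 nonzero choices. First digit: 18 (nonzero, ≠last). Middle 0: P(18,0) = 1. Total = 342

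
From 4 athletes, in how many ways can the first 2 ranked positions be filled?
P(4,2) = 4!/(4-2)! = 12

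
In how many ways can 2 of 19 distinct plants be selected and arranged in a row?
P(19,2) = 19!/(19-2)! = 342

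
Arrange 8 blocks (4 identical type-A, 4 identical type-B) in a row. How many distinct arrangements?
8! / (4! × 4!) = 70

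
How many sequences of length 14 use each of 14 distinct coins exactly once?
14! = 87178291200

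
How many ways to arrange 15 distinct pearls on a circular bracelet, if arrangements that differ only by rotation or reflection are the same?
(15-1)!/2 = 87178291200/2 = 43589145600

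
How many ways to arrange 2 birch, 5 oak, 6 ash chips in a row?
13! / (2! × 5! × 6!) = 36036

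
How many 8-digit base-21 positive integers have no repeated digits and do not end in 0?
Last digit: 20 nonzero choices. First digit: 19 (nonzero, ≠last). Middle 6: P(19,6) = 19535040. Total = 7423315200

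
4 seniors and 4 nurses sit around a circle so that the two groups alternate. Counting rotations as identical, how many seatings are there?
Fix one of the seniors: (4-1)! ways for the remaining seniors, × 4! ways for the nurses = 6 × 24 = 144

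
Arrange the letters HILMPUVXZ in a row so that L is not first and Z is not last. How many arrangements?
By inclusion-exclusion: 9! - 2×(9-1)! + (9-2)! = 362880 - 80640 + 5040 = 287280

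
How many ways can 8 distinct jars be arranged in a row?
8! = 40320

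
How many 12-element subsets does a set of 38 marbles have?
C(38,12) = 38!/(12!×26!) = 2707475148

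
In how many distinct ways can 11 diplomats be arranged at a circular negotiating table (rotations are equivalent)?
Circular: fix one position, arrange the rest. (11-1)! = 3628800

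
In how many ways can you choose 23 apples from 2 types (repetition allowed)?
C(23+2-1, 2-1) = C(24, 1) = 24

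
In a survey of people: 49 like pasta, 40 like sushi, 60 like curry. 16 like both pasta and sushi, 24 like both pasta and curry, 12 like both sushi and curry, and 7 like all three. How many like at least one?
|A∪B∪C| = 49+40+60-16-24-12+7 = 104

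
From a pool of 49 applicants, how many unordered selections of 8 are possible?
C(49,8) = 49!/(8!×41!) = 450978066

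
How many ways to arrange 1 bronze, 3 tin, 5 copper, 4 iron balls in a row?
13! / (1! × 3! × 5! × 4!) = 360360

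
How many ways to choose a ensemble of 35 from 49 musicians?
C(49,35) = 49!/(35!×14!) = 675248872536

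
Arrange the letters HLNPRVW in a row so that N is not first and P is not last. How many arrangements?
By inclusion-exclusion: 7! - 2×(7-1)! + (7-2)! = 5040 - 1440 + 120 = 3720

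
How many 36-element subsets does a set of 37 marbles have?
C(37,36) = 37!/(36!×1!) = 37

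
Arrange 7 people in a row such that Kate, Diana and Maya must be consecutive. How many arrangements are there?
Treat the 3 as one block: (7-3+1)! × 3! = 120 × 6 = 720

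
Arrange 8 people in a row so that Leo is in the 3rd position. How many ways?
Fix one position: (8-1)! = 5040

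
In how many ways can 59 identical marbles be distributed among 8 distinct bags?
C(59+8-1, 8-1) = C(66, 7) = 778789440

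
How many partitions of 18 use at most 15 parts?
By conjugation, equals partitions of 18 into parts ≤ 15. Let r_j(i) = number of partitions of i into parts ≤ j, for i = 0..18. r_1(i) = 1 for all i; r_j(i) = r_{j-1}(i) + r_j(i-j). Rows j = 2..15: ≤2: 1 1 2 2 3 3 4 4 5 5 6 6 7 7 8 8 9 9 10; ≤3: 1 1 2 3 4 5 7 8 10 12 14 16 19 21 24 27 30 33 37; ≤4: 1 1 2 3 5 6 9 11 15 18 23 27 34 39 47 54 64 72 84; ≤5: 1 1 2 3 5 7 10 13 18 23 30 37 47 57 70 84 101 119 141; ≤6: 1 1 2 3 5 7 11 14 20 26 35 44 58 71 90 110 136 163 199; ≤7: 1 1 2 3 5 7 11 15 21 28 38 49 65 82 105 131 164 201 248; ≤8: 1 1 2 3 5 7 11 15 22 29 40 52 70 89 116 146 186 230 288; ≤9: 1 1 2 3 5 7 11 15 22 30 41 54 73 94 123 157 201 252 318; ≤10: 1 1 2 3 5 7 11 15 22 30 42 55 75 97 128 164 212 267 340; ≤11: 1 1 2 3 5 7 11 15 22 30 42 56 76 99 131 169 219 278 355; ≤12: 1 1 2 3 5 7 11 15 22 30 42 56 77 100 133 172 224 285 366; ≤13: 1 1 2 3 5 7 11 15 22 30 42 56 77 101 134 174 227 290 373; ≤14: 1 1 2 3 5 7 11 15 22 30 42 56 77 101 135 175 229 293 378; ≤15: 1 1 2 3 5 7 11 15 22 30 42 56 77 101 135 176 230 295 381. r_15(18) = 381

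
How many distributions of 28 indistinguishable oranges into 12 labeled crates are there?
C(28+12-1, 12-1) = C(39, 11) = 1676056044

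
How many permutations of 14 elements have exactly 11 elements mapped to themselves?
Choose the 11 fixed points C(14,11) = 364, derange the rest: !3 = Σ_{j=0}^{3} (-1)^j·3!/j! = 6 - 6 + 3 - 1 = 2. Product = 364 × 2 = 728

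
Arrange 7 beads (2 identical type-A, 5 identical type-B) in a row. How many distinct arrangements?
7! / (2! × 5!) = 21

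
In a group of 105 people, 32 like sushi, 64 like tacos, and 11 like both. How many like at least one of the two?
|A∪B| = |A| + |B| - |A∩B| = 32 + 64 - 11 = 85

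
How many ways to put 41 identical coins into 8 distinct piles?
C(41+8-1, 8-1) = C(48, 7) = 73629072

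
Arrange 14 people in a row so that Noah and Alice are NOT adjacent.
Total - adjacent = 14! - (14-1)!×2 = 87178291200 - 12454041600 = 74724249600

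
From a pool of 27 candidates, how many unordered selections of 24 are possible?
C(27,24) = 27!/(24!×3!) = 2925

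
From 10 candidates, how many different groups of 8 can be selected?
C(10,8) = 10!/(8!×2!) = 45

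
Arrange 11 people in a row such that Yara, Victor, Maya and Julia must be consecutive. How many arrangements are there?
Treat the 4 as one block: (11-4+1)! × 4! = 40320 × 24 = 967680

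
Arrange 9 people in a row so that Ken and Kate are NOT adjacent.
Total - adjacent = 9! - (9-1)!×2 = 362880 - 80640 = 282240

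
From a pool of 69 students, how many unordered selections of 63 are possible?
C(69,63) = 69!/(63!×6!) = 119877472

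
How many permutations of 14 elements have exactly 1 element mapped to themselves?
Choose the 1 fixed point C(14,1) = 14, derange the rest: !13 = Σ_{j=0}^{13} (-1)^j·13!/j! = 6227020800 - 6227020800 + 3113510400 - 1037836800 + 259459200 - 51891840 + 8648640 - 1235520 + 154440 - 17160 + 1716 - 156 + 13 - 1 = 2290792932. Product = 14 × 2290792932 = 32071101048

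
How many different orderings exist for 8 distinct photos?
8! = 40320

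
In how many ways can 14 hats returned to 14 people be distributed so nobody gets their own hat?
!14 = Σ_{j=0}^{14} (-1)^j·14!/j! = 87178291200 - 87178291200 + 43589145600 - 14529715200 + 3632428800 - 726485760 + 121080960 - 17297280 + 2162160 - 240240 + 24024 - 2184 + 182 - 14 + 1 = 32071101049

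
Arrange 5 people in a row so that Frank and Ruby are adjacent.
Treat as block: (5-1)! × 2! = 24 × 2 = 48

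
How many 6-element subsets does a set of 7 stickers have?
C(7,6) = 7!/(6!×1!) = 7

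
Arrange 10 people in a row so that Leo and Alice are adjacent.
Treat as block: (10-1)! × 2! = 362880 × 2 = 725760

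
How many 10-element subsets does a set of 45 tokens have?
C(45,10) = 45!/(10!×35!) = 3190187286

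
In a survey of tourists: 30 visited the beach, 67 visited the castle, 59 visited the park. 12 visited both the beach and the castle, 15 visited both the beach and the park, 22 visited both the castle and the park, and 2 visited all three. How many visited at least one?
|A∪B∪C| = 30+67+59-12-15-22+2 = 109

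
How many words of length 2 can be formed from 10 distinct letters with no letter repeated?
P(10,2) = 10!/(10-2)! = 90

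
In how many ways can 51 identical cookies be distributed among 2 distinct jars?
C(51+2-1, 2-1) = C(52, 1) = 52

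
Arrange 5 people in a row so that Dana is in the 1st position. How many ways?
Fix one position: (5-1)! = 24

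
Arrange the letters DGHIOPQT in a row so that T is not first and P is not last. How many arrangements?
By inclusion-exclusion: 8! - 2×(8-1)! + (8-2)! = 40320 - 10080 + 720 = 30960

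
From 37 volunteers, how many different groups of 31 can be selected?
C(37,31) = 37!/(31!×6!) = 2324784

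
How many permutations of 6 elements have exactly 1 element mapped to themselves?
Choose the 1 fixed point C(6,1) = 6, derange the rest: !5 = Σ_{j=0}^{5} (-1)^j·5!/j! = 120 - 120 + 60 - 20 + 5 - 1 = 44. Product = 6 × 44 = 264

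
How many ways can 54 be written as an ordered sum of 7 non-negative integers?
C(54+7-1, 7-1) = C(60, 6) = 50063860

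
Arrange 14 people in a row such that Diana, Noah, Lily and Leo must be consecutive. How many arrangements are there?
Treat the 4 as one block: (14-4+1)! × 4! = 39916800 × 24 = 958003200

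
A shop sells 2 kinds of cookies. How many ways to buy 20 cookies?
C(20+2-1, 2-1) = C(21, 1) = 21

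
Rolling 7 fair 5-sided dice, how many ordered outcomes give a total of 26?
Coefficient of x^26 in (x + x² + ... + x^5)^7. By inclusion-exclusion on dice exceeding 5: Σ_j (-1)^j C(7,j)·C(26-1-5j, 6) = C(7,0)·C(25,6) - C(7,1)·C(20,6) + C(7,2)·C(15,6) - C(7,3)·C(10,6) = 1·177100 - 7·38760 + 21·5005 - 35·210 = 3535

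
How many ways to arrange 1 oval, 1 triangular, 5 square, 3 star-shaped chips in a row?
10! / (1! × 1! × 5! × 3!) = 5040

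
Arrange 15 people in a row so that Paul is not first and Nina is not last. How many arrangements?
By inclusion-exclusion: 15! - 2×(15-1)! + (15-2)! = 1307674368000 - 174356582400 + 6227020800 = 1139544806400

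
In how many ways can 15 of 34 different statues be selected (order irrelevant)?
C(34,15) = 34!/(15!×19!) = 1855967520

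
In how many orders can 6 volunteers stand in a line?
6! = 720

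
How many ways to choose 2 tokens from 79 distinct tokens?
C(79,2) = 79!/(2!×77!) = 3081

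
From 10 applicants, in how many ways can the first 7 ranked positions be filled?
P(10,7) = 10!/(10-7)! = 604800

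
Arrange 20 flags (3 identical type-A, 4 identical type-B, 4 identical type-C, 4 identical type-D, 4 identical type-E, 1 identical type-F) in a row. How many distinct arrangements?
20! / (3! × 4! × 4! × 4! × 4! × 1!) = 1222160940000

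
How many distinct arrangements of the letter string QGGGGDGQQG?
10! / (1! × 3! × 6!) = 840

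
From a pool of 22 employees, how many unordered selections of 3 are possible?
C(22,3) = 22!/(3!×19!) = 1540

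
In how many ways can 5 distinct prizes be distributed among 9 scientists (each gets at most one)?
P(9,5) = 9!/(9-5)! = 15120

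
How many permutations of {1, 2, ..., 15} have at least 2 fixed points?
Exactly j fixed points: C(15,j)·!(15-j); sum over j ≥ 2 (derangement numbers via !m = (m-1)·(!(m-1) + !(m-2)): !0..!13 = 1, 0, 1, 2, 9, 44, 265, 1854, 14833, 133496, 1334961, 14684570, 176214841, 2290792932). Σ_{j=2}^{15} C(15,j)·!(15-j) = C(15,2)·!13 + C(15,3)·!12 + C(15,4)·!11 + C(15,5)·!10 + C(15,6)·!9 + C(15,7)·!8 + C(15,8)·!7 + C(15,9)·!6 + C(15,10)·!5 + C(15,11)·!4 + C(15,12)·!3 + C(15,13)·!2 + C(15,14)·!1 + C(15,15)·!0 = 105·2290792932 + 455·176214841 + 1365·14684570 + 3003·1334961 + 5005·133496 + 6435·14833 + 6435·1854 + 5005·265 + 3003·44 + 1365·9 + 455·2 + 105·1 + 15·0 + 1·1 = 345541336531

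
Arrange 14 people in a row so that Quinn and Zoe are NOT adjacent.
Total - adjacent = 14! - (14-1)!×2 = 87178291200 - 12454041600 = 74724249600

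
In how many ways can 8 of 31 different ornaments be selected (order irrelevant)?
C(31,8) = 31!/(8!×23!) = 7888725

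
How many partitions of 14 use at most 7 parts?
By conjugation, equals partitions of 14 into parts ≤ 7. Let r_j(i) = number of partitions of i into parts ≤ j, for i = 0..14. r_1(i) = 1 for all i; r_j(i) = r_{j-1}(i) + r_j(i-j). Rows j = 2..7: ≤2: 1 1 2 2 3 3 4 4 5 5 6 6 7 7 8; ≤3: 1 1 2 3 4 5 7 8 10 12 14 16 19 21 24; ≤4: 1 1 2 3 5 6 9 11 15 18 23 27 34 39 47; ≤5: 1 1 2 3 5 7 10 13 18 23 30 37 47 57 70; ≤6: 1 1 2 3 5 7 11 14 20 26 35 44 58 71 90; ≤7: 1 1 2 3 5 7 11 15 21 28 38 49 65 82 105. r_7(14) = 105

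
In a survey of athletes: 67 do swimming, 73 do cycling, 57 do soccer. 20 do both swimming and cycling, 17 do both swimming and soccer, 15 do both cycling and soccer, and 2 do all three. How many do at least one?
|A∪B∪C| = 67+73+57-20-17-15+2 = 147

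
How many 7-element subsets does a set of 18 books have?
C(18,7) = 18!/(7!×11!) = 31824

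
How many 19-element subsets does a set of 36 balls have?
C(36,19) = 36!/(19!×17!) = 8597496600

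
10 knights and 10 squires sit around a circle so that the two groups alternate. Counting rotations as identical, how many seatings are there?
Fix one of the knights: (10-1)! ways for the remaining knights, × 10! ways for the squires = 362880 × 3628800 = 1316818944000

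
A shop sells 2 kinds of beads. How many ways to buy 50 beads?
C(50+2-1, 2-1) = C(51, 1) = 51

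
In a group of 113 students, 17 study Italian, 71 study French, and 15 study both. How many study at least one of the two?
|A∪B| = |A| + |B| - |A∩B| = 17 + 71 - 15 = 73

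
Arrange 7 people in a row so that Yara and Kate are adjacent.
Treat as block: (7-1)! × 2! = 720 × 2 = 1440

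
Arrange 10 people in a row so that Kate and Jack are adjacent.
Treat as block: (10-1)! × 2! = 362880 × 2 = 725760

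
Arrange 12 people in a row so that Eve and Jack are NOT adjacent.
Total - adjacent = 12! - (12-1)!×2 = 479001600 - 79833600 = 399168000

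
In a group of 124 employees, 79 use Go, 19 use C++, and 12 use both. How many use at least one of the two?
|A∪B| = |A| + |B| - |A∩B| = 79 + 19 - 12 = 86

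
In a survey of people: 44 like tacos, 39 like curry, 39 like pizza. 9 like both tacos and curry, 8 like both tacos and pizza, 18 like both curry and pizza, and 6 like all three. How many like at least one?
|A∪B∪C| = 44+39+39-9-8-18+6 = 93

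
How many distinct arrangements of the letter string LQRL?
4! / (2! × 1! × 1!) = 12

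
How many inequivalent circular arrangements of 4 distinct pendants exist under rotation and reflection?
(4-1)!/2 = 6/2 = 3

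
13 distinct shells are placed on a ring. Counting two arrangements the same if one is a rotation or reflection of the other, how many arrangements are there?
(13-1)!/2 = 479001600/2 = 239500800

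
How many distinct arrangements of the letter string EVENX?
5! / (1! × 1! × 2! × 1!) = 60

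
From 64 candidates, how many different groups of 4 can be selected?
C(64,4) = 64!/(4!×60!) = 635376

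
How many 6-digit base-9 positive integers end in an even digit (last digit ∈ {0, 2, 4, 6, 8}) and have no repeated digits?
Last∈{0,2,4,6,8}. Last=0: 6720. Last nonzero: 4×7×P(7,4) = 23520. Total = 30240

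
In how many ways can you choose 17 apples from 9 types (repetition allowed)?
C(17+9-1, 9-1) = C(25, 8) = 1081575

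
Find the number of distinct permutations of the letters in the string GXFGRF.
6! / (1! × 2! × 2! × 1!) = 180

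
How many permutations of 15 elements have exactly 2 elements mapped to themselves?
Choose the 2 fixed points C(15,2) = 105, derange the rest: !13 = Σ_{j=0}^{13} (-1)^j·13!/j! = 6227020800 - 6227020800 + 3113510400 - 1037836800 + 259459200 - 51891840 + 8648640 - 1235520 + 154440 - 17160 + 1716 - 156 + 13 - 1 = 2290792932. Product = 105 × 2290792932 = 240533257860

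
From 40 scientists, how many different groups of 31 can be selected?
C(40,31) = 40!/(31!×9!) = 273438880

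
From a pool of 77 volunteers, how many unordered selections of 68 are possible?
C(77,68) = 77!/(68!×9!) = 161322559475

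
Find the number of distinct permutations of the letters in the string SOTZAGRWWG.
10! / (1! × 2! × 1! × 1! × 2! × 1! × 1! × 1!) = 907200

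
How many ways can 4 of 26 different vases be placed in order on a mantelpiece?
P(26,4) = 26!/(26-4)! = 358800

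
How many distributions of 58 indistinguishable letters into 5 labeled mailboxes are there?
C(58+5-1, 5-1) = C(62, 4) = 557845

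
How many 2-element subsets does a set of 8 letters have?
C(8,2) = 8!/(2!×6!) = 28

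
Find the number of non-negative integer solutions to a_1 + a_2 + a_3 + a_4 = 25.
C(25+4-1, 4-1) = C(28, 3) = 3276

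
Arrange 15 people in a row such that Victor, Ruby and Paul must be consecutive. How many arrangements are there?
Treat the 3 as one block: (15-3+1)! × 3! = 6227020800 × 6 = 37362124800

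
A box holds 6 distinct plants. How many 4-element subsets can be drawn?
C(6,4) = 6!/(4!×2!) = 15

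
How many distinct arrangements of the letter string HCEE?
4! / (2! × 1! × 1!) = 12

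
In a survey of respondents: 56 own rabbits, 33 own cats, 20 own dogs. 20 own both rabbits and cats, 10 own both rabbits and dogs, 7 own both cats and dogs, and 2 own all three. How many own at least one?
|A∪B∪C| = 56+33+20-20-10-7+2 = 74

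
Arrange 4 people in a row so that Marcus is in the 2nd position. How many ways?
Fix one position: (4-1)! = 6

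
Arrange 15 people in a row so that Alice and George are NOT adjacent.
Total - adjacent = 15! - (15-1)!×2 = 1307674368000 - 174356582400 = 1133317785600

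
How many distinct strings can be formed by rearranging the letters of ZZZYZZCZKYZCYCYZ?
16! / (8! × 1! × 3! × 4!) = 3603600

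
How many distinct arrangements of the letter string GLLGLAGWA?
9! / (2! × 3! × 3! × 1!) = 5040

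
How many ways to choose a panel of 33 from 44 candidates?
C(44,33) = 44!/(33!×11!) = 7669339132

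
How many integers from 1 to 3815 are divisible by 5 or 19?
⌊3815/5⌋ + ⌊3815/19⌋ - ⌊3815/95⌋ = 763 + 200 - 40 = 923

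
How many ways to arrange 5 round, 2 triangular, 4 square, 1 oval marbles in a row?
12! / (5! × 2! × 4! × 1!) = 83160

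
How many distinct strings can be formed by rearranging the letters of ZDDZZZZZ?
8! / (6! × 2!) = 28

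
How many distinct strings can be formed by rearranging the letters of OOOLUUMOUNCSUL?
14! / (4! × 4! × 1! × 1! × 2! × 1! × 1!) = 75675600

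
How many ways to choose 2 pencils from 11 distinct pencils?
C(11,2) = 11!/(2!×9!) = 55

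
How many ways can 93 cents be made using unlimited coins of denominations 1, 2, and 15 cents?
Coefficient of x^93 in 1/(1-x^1) · 1/(1-x^2) · 1/(1-x^15). Case on j = number of 15-cent coins (j = 0..6); remainder r = 93 - 15j is made from {1,2} in ⌊r/2⌋+1 ways. r = 93, 78, 63, 48, 33, 18, 3 → 47 + 40 + 32 + 25 + 17 + 10 + 2 = 173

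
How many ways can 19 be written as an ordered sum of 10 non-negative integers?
C(19+10-1, 10-1) = C(28, 9) = 6906900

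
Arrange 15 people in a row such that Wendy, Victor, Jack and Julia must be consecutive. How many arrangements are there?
Treat the 4 as one block: (15-4+1)! × 4! = 479001600 × 24 = 11496038400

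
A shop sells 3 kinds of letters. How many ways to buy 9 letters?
C(9+3-1, 3-1) = C(11, 2) = 55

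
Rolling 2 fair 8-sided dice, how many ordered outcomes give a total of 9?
Coefficient of x^9 in (x + x² + ... + x^8)^2. By inclusion-exclusion on dice exceeding 8: Σ_j (-1)^j C(2,j)·C(9-1-8j, 1) = C(2,0)·C(8,1) = 1·8 = 8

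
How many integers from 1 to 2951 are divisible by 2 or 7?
⌊2951/2⌋ + ⌊2951/7⌋ - ⌊2951/14⌋ = 1475 + 421 - 210 = 1686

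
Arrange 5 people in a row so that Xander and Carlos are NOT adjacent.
Total - adjacent = 5! - (5-1)!×2 = 120 - 48 = 72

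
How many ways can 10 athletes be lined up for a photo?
10! = 3628800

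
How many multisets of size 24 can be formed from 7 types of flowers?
C(24+7-1, 7-1) = C(30, 6) = 593775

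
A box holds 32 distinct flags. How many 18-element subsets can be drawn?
C(32,18) = 32!/(18!×14!) = 471435600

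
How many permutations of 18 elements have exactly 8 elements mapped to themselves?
Choose the 8 fixed points C(18,8) = 43758, derange the rest: !10 = Σ_{j=0}^{10} (-1)^j·10!/j! = 3628800 - 3628800 + 1814400 - 604800 + 151200 - 30240 + 5040 - 720 + 90 - 10 + 1 = 1334961. Product = 43758 × 1334961 = 58415223438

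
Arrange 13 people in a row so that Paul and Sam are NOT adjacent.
Total - adjacent = 13! - (13-1)!×2 = 6227020800 - 958003200 = 5269017600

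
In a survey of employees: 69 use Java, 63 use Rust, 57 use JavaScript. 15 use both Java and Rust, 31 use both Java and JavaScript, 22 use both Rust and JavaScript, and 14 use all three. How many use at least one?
|A∪B∪C| = 69+63+57-15-31-22+14 = 135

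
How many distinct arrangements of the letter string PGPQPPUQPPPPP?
13! / (1! × 1! × 2! × 9!) = 8580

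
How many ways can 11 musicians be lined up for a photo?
11! = 39916800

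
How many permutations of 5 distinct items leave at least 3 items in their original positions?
Exactly j fixed points: C(5,j)·!(5-j); sum over j ≥ 3 (derangement numbers via !m = (m-1)·(!(m-1) + !(m-2)): !0..!2 = 1, 0, 1). Σ_{j=3}^{5} C(5,j)·!(5-j) = C(5,3)·!2 + C(5,4)·!1 + C(5,5)·!0 = 10·1 + 5·0 + 1·1 = 11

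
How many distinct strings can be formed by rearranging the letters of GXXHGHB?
7! / (2! × 2! × 1! × 2!) = 630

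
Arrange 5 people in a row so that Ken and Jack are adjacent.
Treat as block: (5-1)! × 2! = 24 × 2 = 48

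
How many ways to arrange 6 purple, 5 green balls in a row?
11! / (6! × 5!) = 462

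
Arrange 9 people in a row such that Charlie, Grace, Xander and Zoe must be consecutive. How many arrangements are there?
Treat the 4 as one block: (9-4+1)! × 4! = 720 × 24 = 17280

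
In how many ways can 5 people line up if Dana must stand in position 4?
Fix one position: (5-1)! = 24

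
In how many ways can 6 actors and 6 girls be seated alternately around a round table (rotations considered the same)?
Fix one of the actors: (6-1)! ways for the remaining actors, × 6! ways for the girls = 120 × 720 = 86400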